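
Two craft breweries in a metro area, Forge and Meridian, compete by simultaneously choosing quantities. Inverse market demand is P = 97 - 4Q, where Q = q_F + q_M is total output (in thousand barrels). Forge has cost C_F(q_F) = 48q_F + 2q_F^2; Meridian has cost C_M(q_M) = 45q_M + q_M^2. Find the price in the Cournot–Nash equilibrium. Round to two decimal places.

Forge's profit: π_F = (97 - 4Q)q_F - (48q_F + 2q_F²). Setting ∂π_F/∂q_F = 0: 49 - 12q_F - 4(q_M) = 0.
Meridian's first-order condition: 52 - 10q_M - 4(q_F) = 0.
Best responses: q_F = (49 - 4q_M)/12, q_M = (52 - 4q_F)/10.
Solving the pair: q_F = 141/52, q_M = 107/26.
Total output Q = 355/52, so price P = 97 - 4·(355/52) = 906/13.

69.69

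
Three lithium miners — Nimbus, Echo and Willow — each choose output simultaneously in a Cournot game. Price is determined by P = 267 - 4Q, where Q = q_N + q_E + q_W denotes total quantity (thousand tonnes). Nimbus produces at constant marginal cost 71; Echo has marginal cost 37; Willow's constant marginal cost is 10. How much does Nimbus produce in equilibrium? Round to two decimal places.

6.31

Nimbus's profit: π_N = (267 - 4Q)q_N - (71q_N). Setting ∂π_N/∂q_N = 0: 196 - 8q_N - 4(q_E + q_W) = 0.
Echo's profit: π_E = (267 - 4Q)q_E - (37q_E). Setting ∂π_E/∂q_E = 0: 230 - 8q_E - 4(q_N + q_W) = 0.
Willow's profit: π_W = (267 - 4Q)q_W - (10q_W). Setting ∂π_W/∂q_W = 0: 257 - 8q_W - 4(q_N + q_E) = 0.
Summing all 3 equations gives 683 − 16Q = 0, hence Q = 683/16.
Back-substituting: q_N = (196 − 683/4)/4 = 101/16, q_E = (230 − 683/4)/4 = 237/16, q_W = (257 − 683/4)/4 = 345/16.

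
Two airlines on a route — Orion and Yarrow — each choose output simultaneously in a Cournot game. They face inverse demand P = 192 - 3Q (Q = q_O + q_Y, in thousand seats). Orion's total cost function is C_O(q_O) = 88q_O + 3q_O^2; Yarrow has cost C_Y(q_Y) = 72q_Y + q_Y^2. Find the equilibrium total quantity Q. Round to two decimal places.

Orion's profit: π_O = (192 - 3Q)q_O - (88q_O + 3q_O²). Setting ∂π_O/∂q_O = 0: 104 - 12q_O - 3(q_Y) = 0.
Yarrow's first-order condition: 120 - 8q_Y - 3(q_O) = 0.
So q_O = (104 - 3q_Y)/12 and q_Y = (120 - 3q_O)/8.
Solving the pair: q_O = 472/87, q_Y = 376/29.
Total output Q = 472/87 + 376/29 = 1600/87.

18.39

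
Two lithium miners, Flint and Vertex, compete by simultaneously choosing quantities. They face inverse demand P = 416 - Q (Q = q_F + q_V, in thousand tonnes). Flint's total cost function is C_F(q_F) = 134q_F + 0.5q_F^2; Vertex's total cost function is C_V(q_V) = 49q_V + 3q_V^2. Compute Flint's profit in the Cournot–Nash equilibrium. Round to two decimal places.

10118.11

Flint's profit: π_F = (416 - Q)q_F - (134q_F + (1/2)q_F²). Setting ∂π_F/∂q_F = 0: 282 - 3q_F - (q_V) = 0.
Vertex's profit: π_V = (416 - Q)q_V - (49q_V + 3q_V²). Setting ∂π_V/∂q_V = 0: 367 - 8q_V - (q_F) = 0.
Best responses: q_F = (282 - q_V)/3, q_V = (367 - q_F)/8.
Substituting one into the other gives q_F = 1889/23 and q_V = 819/23.
Price P = 416 - 117.7391 = 298.2609.
Flint's profit: 298.2609·(1889/23) - 134·(1889/23) - (1/2)(1889/23)² = 10118.1125.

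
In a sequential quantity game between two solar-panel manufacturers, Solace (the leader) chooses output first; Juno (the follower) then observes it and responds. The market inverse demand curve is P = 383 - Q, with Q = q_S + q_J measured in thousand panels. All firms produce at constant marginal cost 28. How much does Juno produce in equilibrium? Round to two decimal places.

The follower Juno best-responds to any q_S: π_J = (383 - Q)q_J - 28q_J.
∂π_J/∂q_J = 355 - q_S - 2q_J = 0 gives the reaction function q_J = (355 - q_S)/2.
Solace substitutes q_J(q_S) into its own profit: π_S = q_S(383 - q_S - (355 - q_S)/2) - 28q_S = (411/2 - (1/2)q_S)q_S - 28q_S.
Leader FOC: 355/2 - q_S = 0, so q_S = 355/2.
Then q_J = (355 - 355/2)/2 = 355/4.

88.75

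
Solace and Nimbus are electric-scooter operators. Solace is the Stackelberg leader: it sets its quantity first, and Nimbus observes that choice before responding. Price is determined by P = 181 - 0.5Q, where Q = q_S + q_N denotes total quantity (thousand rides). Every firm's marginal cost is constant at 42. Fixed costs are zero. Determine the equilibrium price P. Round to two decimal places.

The follower Nimbus best-responds to any q_S: π_N = (181 - 0.5Q)q_N - 42q_N.
∂π_N/∂q_N = 139 - (1/2)q_S - q_N = 0 gives the reaction function q_N = (139 - (1/2)q_S).
Solace substitutes q_N(q_S) into its own profit: π_S = q_S(181 - (1/2)q_S - (139 - (1/2)q_S)/2) - 42q_S = (223/2 - (1/4)q_S)q_S - 42q_S.
Leader FOC: 139/2 - (1/2)q_S = 0, so q_S = 139.
Then q_N = (139 - (1/2)·139) = 139/2.
Total output Q = 417/2, so price P = 181 - (1/2)·(417/2) = 307/4.

76.75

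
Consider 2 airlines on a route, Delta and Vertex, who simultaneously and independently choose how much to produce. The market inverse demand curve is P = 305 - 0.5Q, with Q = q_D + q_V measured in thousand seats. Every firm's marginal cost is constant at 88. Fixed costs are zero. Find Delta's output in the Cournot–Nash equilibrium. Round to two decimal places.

Each firm earns π_i = (305 - 0.5Q)q_i - 88q_i.
Setting ∂π_i/∂q_i = 0 with rivals' quantities fixed: 217 - q_i - (1/2)q_j = 0.
By symmetry each firm produces the same amount; substituting q_j = q_i yields q_i = 217/(3/2) = 434/3.

144.67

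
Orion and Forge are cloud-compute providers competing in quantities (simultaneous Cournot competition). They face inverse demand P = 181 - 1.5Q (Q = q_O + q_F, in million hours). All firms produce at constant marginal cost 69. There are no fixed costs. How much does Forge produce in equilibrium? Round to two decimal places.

Each firm earns π_i = (181 - 1.5Q)q_i - 69q_i.
First-order condition (treating rivals' output as given): 112 - 3q_i - (3/2)q_j = 0.
By symmetry each firm produces the same amount; substituting q_j = q_i yields q_i = 112/(9/2) = 224/9.

24.89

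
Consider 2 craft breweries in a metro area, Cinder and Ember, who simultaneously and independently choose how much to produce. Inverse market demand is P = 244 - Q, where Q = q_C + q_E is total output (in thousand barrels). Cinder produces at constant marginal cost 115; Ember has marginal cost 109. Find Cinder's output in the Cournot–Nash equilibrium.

Cinder's profit: π_C = (244 - Q)q_C - (115q_C). Setting ∂π_C/∂q_C = 0: 129 - 2q_C - (q_E) = 0.
Ember's profit: π_E = (244 - Q)q_E - (109q_E). Setting ∂π_E/∂q_E = 0: 135 - 2q_E - (q_C) = 0.
Rearranging gives the reaction functions q_C = (129 - q_E)/2 and q_E = (135 - q_C)/2.
Substituting one into the other gives q_C = 41 and q_E = 47.

41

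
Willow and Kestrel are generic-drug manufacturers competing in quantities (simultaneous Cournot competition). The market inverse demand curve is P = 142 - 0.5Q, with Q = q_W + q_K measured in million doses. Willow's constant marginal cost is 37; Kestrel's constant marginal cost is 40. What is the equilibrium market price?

Willow's profit: π_W = (142 - 0.5Q)q_W - (37q_W). Setting ∂π_W/∂q_W = 0: 105 - q_W - (1/2)(q_K) = 0.
Kestrel's first-order condition: 102 - q_K - (1/2)(q_W) = 0.
Rearranging gives the reaction functions q_W = (105 - (1/2)q_K) and q_K = (102 - (1/2)q_W).
Solving the pair: q_W = 72, q_K = 66.
Total output Q = 138, so price P = 142 - (1/2)·138 = 73.

73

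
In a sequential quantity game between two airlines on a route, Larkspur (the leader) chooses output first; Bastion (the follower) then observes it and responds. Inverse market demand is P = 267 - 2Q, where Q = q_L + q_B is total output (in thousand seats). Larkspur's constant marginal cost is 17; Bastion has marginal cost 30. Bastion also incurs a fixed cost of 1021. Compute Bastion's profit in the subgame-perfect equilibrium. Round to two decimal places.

The follower Bastion best-responds to any q_L: π_B = (267 - 2Q)q_B - 30q_B.
∂π_B/∂q_B = 237 - 2q_L - 4q_B = 0 gives the reaction function q_B = (237 - 2q_L)/4.
The leader anticipates this reaction. Substituting into P = 267 - 2Q gives P = 297/2 - q_L, so π_L = (297/2 - q_L)q_L - 17q_L.
Leader FOC: 263/2 - 2q_L = 0, so q_L = 263/4.
Then q_B = (237 - 2·(263/4))/4 = 211/8.
Price P = 267 - 2·(737/8) = 331/4.
Bastion's profit: (331/4 - 30)·(211/8) - 1021 = 370.2813.

370.28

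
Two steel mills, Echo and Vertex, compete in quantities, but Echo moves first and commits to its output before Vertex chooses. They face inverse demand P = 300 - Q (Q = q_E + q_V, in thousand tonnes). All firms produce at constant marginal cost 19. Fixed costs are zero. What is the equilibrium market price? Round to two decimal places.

89.25

Solve by backward induction. Given q_E, the follower Vertex maximises π_V = (300 - q_E - q_V)q_V - 19q_V.
Setting the follower's marginal profit to zero, 281 - q_E - 2q_V = 0, i.e. q_V = (281 - q_E)/2.
The leader anticipates this reaction. Substituting into P = 300 - Q gives P = 319/2 - (1/2)q_E, so π_E = (319/2 - (1/2)q_E)q_E - 19q_E.
Leader FOC: 281/2 - q_E = 0, so q_E = 281/2.
Then q_V = (281 - 281/2)/2 = 281/4.
Total output Q = 843/4, so price P = 300 - 843/4 = 357/4.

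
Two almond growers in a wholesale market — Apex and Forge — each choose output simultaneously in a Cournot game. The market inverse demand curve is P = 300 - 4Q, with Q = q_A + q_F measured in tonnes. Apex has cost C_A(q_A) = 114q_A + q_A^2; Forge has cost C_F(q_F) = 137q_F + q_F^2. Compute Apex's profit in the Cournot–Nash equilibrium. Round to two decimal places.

1034.06

Apex's profit: π_A = (300 - 4Q)q_A - (114q_A + q_A²). Setting ∂π_A/∂q_A = 0: 186 - 10q_A - 4(q_F) = 0.
Forge's first-order condition: 163 - 10q_F - 4(q_A) = 0.
Best responses: q_A = (186 - 4q_F)/10, q_F = (163 - 4q_A)/10.
Solving the pair: q_A = 302/21, q_F = 443/42.
Price P = 300 - 4·(349/14) = 1402/7.
Apex's profit: (1402/7)·(302/21) - 114·(302/21) - (302/21)² = 1034.0590.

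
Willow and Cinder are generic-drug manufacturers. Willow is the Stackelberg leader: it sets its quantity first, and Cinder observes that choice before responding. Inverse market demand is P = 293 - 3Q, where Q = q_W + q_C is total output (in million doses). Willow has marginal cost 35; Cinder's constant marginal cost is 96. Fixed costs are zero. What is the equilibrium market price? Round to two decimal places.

114.75

Solve by backward induction. Given q_W, the follower Cinder maximises π_C = (293 - 3q_W - 3q_C)q_C - 96q_C.
∂π_C/∂q_C = 197 - 3q_W - 6q_C = 0 gives the reaction function q_C = (197 - 3q_W)/6.
Willow substitutes q_C(q_W) into its own profit: π_W = q_W(293 - 3q_W - (197 - 3q_W)/2) - 35q_W = (389/2 - (3/2)q_W)q_W - 35q_W.
The leader's first-order condition 319/2 - 3q_W = 0 yields q_W = 319/6.
Then q_C = (197 - 3·(319/6))/6 = 25/4.
Total output Q = 713/12, so price P = 293 - 3·(713/12) = 459/4.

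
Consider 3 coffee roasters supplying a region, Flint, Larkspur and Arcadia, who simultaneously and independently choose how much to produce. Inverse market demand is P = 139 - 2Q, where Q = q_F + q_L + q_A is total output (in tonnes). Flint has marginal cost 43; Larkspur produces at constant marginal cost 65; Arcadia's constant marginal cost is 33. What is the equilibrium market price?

70

Flint's profit: π_F = (139 - 2Q)q_F - (43q_F). Setting ∂π_F/∂q_F = 0: 96 - 4q_F - 2(q_L + q_A) = 0.
Larkspur's first-order condition: 74 - 4q_L - 2(q_F + q_A) = 0.
Arcadia's profit: π_A = (139 - 2Q)q_A - (33q_A). Setting ∂π_A/∂q_A = 0: 106 - 4q_A - 2(q_F + q_L) = 0.
Adding the 3 first-order conditions: 276 − 8Q = 0, so Q = 69/2.
Back-substituting: q_F = (96 − 69)/2 = 27/2, q_L = (74 − 69)/2 = 5/2, q_A = (106 − 69)/2 = 37/2.
Total output Q = 69/2, so price P = 139 - 2·(69/2) = 70.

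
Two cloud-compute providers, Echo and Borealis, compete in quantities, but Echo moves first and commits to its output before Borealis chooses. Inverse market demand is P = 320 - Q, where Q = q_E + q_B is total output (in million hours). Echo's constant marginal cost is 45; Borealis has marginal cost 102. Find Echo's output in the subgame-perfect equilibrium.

Solve by backward induction. Given q_E, the follower Borealis maximises π_B = (320 - q_E - q_B)q_B - 102q_B.
Follower FOC: 218 - q_E - 2q_B = 0, so q_B(q_E) = (218 - q_E)/2.
The leader anticipates this reaction. Substituting into P = 320 - Q gives P = 211 - (1/2)q_E, so π_E = (211 - (1/2)q_E)q_E - 45q_E.
Maximising: ∂π_E/∂q_E = 166 - q_E = 0, giving q_E = 166.
Then q_B = (218 - 166)/2 = 26.

166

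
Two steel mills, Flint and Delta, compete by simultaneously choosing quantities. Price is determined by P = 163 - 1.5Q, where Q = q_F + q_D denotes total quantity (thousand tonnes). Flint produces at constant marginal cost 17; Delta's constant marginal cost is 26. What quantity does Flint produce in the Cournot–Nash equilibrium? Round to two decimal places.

Flint's profit: π_F = (163 - 1.5Q)q_F - (17q_F). Setting ∂π_F/∂q_F = 0: 146 - 3q_F - (3/2)(q_D) = 0.
Delta's profit: π_D = (163 - 1.5Q)q_D - (26q_D). Setting ∂π_D/∂q_D = 0: 137 - 3q_D - (3/2)(q_F) = 0.
Rearranging gives the reaction functions q_F = (146 - (3/2)q_D)/3 and q_D = (137 - (3/2)q_F)/3.
Solving the pair: q_F = 310/9, q_D = 256/9.

34.44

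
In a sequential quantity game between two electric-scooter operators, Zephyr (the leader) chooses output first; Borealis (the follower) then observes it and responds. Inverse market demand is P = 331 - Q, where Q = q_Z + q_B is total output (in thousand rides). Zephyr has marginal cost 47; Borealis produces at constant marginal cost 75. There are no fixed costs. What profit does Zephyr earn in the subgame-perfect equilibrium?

12168

The follower Borealis best-responds to any q_Z: π_B = (331 - Q)q_B - 75q_B.
Follower FOC: 256 - q_Z - 2q_B = 0, so q_B(q_Z) = (256 - q_Z)/2.
The leader anticipates this reaction. Substituting into P = 331 - Q gives P = 203 - (1/2)q_Z, so π_Z = (203 - (1/2)q_Z)q_Z - 47q_Z.
Maximising: ∂π_Z/∂q_Z = 156 - q_Z = 0, giving q_Z = 156.
Then q_B = (256 - 156)/2 = 50.
Price P = 331 - 206 = 125.
Zephyr's profit: (125 - 47)·156 = 12168.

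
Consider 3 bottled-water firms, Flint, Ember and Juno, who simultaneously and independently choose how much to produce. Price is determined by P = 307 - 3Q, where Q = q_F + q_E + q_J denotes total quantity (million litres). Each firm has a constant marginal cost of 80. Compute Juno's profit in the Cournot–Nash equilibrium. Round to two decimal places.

A representative firm's profit is π_i = q_i(307 - 3Q) - 80q_i.
Setting ∂π_i/∂q_i = 0 with rivals' quantities fixed: 227 - 6q_i - 3·Σ_{j≠i} q_j = 0.
With identical firms every q_j equals q_i, so Σ_{j≠i} q_j = 2q_i and 227 = 12q_i, giving q_i = 227/12.
Price P = 307 - 3·(227/4) = 547/4.
Juno's profit: (547/4 - 80)·(227/12) = 1073.5208.

1073.52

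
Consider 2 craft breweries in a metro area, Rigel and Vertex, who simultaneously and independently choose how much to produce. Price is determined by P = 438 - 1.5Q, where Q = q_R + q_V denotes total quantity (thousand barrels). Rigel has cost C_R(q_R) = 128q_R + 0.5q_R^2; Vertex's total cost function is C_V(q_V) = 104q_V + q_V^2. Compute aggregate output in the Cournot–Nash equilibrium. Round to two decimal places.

108.17

Rigel's profit: π_R = (438 - 1.5Q)q_R - (128q_R + (1/2)q_R²). Setting ∂π_R/∂q_R = 0: 310 - 4q_R - (3/2)(q_V) = 0.
Vertex's profit: π_V = (438 - 1.5Q)q_V - (104q_V + q_V²). Setting ∂π_V/∂q_V = 0: 334 - 5q_V - (3/2)(q_R) = 0.
So q_R = (310 - (3/2)q_V)/4 and q_V = (334 - (3/2)q_R)/5.
Substituting one into the other gives q_R = 59.0986 and q_V = 49.0704.
Total output Q = 59.0986 + 49.0704 = 108.1690.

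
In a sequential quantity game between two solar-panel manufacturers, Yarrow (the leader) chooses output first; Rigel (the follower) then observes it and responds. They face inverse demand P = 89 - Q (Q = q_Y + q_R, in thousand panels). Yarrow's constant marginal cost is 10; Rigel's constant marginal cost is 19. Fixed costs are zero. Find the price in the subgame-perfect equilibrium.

Solve by backward induction. Given q_Y, the follower Rigel maximises π_R = (89 - q_Y - q_R)q_R - 19q_R.
∂π_R/∂q_R = 70 - q_Y - 2q_R = 0 gives the reaction function q_R = (70 - q_Y)/2.
Yarrow substitutes q_R(q_Y) into its own profit: π_Y = q_Y(89 - q_Y - (70 - q_Y)/2) - 10q_Y = (54 - (1/2)q_Y)q_Y - 10q_Y.
The leader's first-order condition 44 - q_Y = 0 yields q_Y = 44.
Then q_R = (70 - 44)/2 = 13.
Total output Q = 57, so price P = 89 - 57 = 32.

32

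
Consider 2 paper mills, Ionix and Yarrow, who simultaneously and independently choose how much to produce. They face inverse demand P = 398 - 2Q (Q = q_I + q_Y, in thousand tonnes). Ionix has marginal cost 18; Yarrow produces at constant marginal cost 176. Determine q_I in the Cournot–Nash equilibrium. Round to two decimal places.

Ionix's profit: π_I = (398 - 2Q)q_I - (18q_I). Setting ∂π_I/∂q_I = 0: 380 - 4q_I - 2(q_Y) = 0.
Yarrow's profit: π_Y = (398 - 2Q)q_Y - (176q_Y). Setting ∂π_Y/∂q_Y = 0: 222 - 4q_Y - 2(q_I) = 0.
Best responses: q_I = (380 - 2q_Y)/4, q_Y = (222 - 2q_I)/4.
Solving the pair: q_I = 269/3, q_Y = 32/3.

89.67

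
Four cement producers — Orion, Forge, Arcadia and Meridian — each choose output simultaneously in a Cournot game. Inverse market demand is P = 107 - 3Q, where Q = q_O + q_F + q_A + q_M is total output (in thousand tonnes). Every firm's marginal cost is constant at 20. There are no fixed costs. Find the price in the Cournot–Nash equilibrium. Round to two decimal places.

A representative firm's profit is π_i = q_i(107 - 3Q) - 20q_i.
First-order condition (treating rivals' output as given): 87 - 6q_i - 3·Σ_{j≠i} q_j = 0.
By symmetry each firm produces the same amount; substituting Σ_{j≠i} q_j = 3q_i yields q_i = 87/15 = 29/5.
Total output Q = 116/5, so price P = 107 - 3·(116/5) = 187/5.

37.40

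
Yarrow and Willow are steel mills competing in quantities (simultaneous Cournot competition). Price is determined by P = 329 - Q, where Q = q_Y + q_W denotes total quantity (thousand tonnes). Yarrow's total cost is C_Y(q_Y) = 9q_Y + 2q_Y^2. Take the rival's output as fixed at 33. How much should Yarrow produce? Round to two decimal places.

With the rival's output fixed at 33, Yarrow's profit is π_Y = (329 - 33 - q_Y)q_Y - (9q_Y + 2q_Y²) = (296 - q_Y)q_Y - (9q_Y + 2q_Y²).
∂π_Y/∂q_Y = 287 - 6q_Y = 0, so q_Y = 287/6.

47.83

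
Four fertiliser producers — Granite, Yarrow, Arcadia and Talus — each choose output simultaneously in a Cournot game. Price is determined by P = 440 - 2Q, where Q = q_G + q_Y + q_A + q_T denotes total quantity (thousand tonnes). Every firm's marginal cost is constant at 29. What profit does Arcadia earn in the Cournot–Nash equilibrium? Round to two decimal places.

A representative firm's profit is π_i = q_i(440 - 2Q) - 29q_i.
Setting ∂π_i/∂q_i = 0 with rivals' quantities fixed: 411 - 4q_i - 2·Σ_{j≠i} q_j = 0.
By symmetry each firm produces the same amount; substituting Σ_{j≠i} q_j = 3q_i yields q_i = 411/10.
Price P = 440 - 2·(822/5) = 556/5.
Arcadia's profit: (556/5 - 29)·(411/10) = 3378.4200.

3378.42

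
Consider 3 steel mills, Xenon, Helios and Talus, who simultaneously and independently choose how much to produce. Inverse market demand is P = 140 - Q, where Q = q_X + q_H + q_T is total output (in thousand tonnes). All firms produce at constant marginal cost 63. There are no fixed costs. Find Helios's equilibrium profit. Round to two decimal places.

370.56

Each firm earns π_i = (140 - Q)q_i - 63q_i.
First-order condition (treating rivals' output as given): 77 - 2q_i - Σ_{j≠i} q_j = 0.
By symmetry each firm produces the same amount; substituting Σ_{j≠i} q_j = 2q_i yields q_i = 77/4.
Price P = 140 - 231/4 = 329/4.
Helios's profit: (329/4 - 63)·(77/4) = 370.5625.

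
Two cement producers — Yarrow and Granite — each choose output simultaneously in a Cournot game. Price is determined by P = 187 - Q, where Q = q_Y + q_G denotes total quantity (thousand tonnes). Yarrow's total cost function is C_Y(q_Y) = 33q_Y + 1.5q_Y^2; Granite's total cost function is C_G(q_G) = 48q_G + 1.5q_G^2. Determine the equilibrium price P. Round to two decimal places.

138.17

Yarrow's profit: π_Y = (187 - Q)q_Y - (33q_Y + (3/2)q_Y²). Setting ∂π_Y/∂q_Y = 0: 154 - 5q_Y - (q_G) = 0.
Granite's first-order condition: 139 - 5q_G - (q_Y) = 0.
So q_Y = (154 - q_G)/5 and q_G = (139 - q_Y)/5.
Substituting one into the other gives q_Y = 631/24 and q_G = 541/24.
Total output Q = 293/6, so price P = 187 - 293/6 = 829/6.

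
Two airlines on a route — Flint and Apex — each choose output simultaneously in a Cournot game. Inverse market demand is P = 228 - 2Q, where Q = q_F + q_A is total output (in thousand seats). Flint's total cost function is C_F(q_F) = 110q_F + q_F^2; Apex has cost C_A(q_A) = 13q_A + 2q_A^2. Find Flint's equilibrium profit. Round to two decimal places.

409.39

Flint's profit: π_F = (228 - 2Q)q_F - (110q_F + q_F²). Setting ∂π_F/∂q_F = 0: 118 - 6q_F - 2(q_A) = 0.
Apex's profit: π_A = (228 - 2Q)q_A - (13q_A + 2q_A²). Setting ∂π_A/∂q_A = 0: 215 - 8q_A - 2(q_F) = 0.
Best responses: q_F = (118 - 2q_A)/6, q_A = (215 - 2q_F)/8.
Solving the pair: q_F = 257/22, q_A = 527/22.
Price P = 228 - 2·(392/11) = 1724/11.
Flint's profit: (1724/11)·(257/22) - 110·(257/22) - (257/22)² = 409.3946.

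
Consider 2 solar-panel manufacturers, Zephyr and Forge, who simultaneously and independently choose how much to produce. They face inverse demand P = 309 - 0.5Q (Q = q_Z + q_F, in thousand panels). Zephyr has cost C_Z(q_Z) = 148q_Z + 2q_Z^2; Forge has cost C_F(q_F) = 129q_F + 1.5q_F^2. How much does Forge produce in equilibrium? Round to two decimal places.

Zephyr's profit: π_Z = (309 - 0.5Q)q_Z - (148q_Z + 2q_Z²). Setting ∂π_Z/∂q_Z = 0: 161 - 5q_Z - (1/2)(q_F) = 0.
Forge's profit: π_F = (309 - 0.5Q)q_F - (129q_F + (3/2)q_F²). Setting ∂π_F/∂q_F = 0: 180 - 4q_F - (1/2)(q_Z) = 0.
Rearranging gives the reaction functions q_Z = (161 - (1/2)q_F)/5 and q_F = (180 - (1/2)q_Z)/4.
Substituting one into the other gives q_Z = 28.0506 and q_F = 41.4937.

41.49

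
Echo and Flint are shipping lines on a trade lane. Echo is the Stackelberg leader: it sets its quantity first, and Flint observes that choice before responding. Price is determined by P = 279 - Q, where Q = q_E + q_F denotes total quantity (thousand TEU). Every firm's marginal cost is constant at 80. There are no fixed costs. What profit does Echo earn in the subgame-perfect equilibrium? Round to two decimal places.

The follower Flint best-responds to any q_E: π_F = (279 - Q)q_F - 80q_F.
∂π_F/∂q_F = 199 - q_E - 2q_F = 0 gives the reaction function q_F = (199 - q_E)/2.
The leader anticipates this reaction. Substituting into P = 279 - Q gives P = 359/2 - (1/2)q_E, so π_E = (359/2 - (1/2)q_E)q_E - 80q_E.
Maximising: ∂π_E/∂q_E = 199/2 - q_E = 0, giving q_E = 199/2.
Then q_F = (199 - 199/2)/2 = 199/4.
Price P = 279 - 597/4 = 519/4.
Echo's profit: (519/4 - 80)·(199/2) = 4950.1250.

4950.13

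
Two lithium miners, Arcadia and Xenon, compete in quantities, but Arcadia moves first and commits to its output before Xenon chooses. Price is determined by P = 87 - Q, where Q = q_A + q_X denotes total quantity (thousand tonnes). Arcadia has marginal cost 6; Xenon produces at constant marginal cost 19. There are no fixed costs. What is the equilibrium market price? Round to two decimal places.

29.50

The follower Xenon best-responds to any q_A: π_X = (87 - Q)q_X - 19q_X.
∂π_X/∂q_X = 68 - q_A - 2q_X = 0 gives the reaction function q_X = (68 - q_A)/2.
The leader anticipates this reaction. Substituting into P = 87 - Q gives P = 53 - (1/2)q_A, so π_A = (53 - (1/2)q_A)q_A - 6q_A.
The leader's first-order condition 47 - q_A = 0 yields q_A = 47.
Then q_X = (68 - 47)/2 = 21/2.
Total output Q = 115/2, so price P = 87 - 115/2 = 59/2.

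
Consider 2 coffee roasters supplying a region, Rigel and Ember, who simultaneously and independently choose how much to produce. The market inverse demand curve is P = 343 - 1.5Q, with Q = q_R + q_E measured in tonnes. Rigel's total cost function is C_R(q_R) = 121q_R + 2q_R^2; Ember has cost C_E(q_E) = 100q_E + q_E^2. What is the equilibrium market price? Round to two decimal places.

246.20

Rigel's profit: π_R = (343 - 1.5Q)q_R - (121q_R + 2q_R²). Setting ∂π_R/∂q_R = 0: 222 - 7q_R - (3/2)(q_E) = 0.
Ember's profit: π_E = (343 - 1.5Q)q_E - (100q_E + q_E²). Setting ∂π_E/∂q_E = 0: 243 - 5q_E - (3/2)(q_R) = 0.
Rearranging gives the reaction functions q_R = (222 - (3/2)q_E)/7 and q_E = (243 - (3/2)q_R)/5.
Solving the pair: q_R = 22.7634, q_E = 41.7710.
Total output Q = 64.5344, so price P = 343 - (3/2)·64.5344 = 246.1985.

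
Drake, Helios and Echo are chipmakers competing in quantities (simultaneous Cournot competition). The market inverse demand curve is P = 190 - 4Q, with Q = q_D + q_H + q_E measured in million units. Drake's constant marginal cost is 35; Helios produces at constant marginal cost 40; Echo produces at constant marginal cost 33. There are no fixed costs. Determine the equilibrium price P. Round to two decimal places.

74.50

Drake's profit: π_D = (190 - 4Q)q_D - (35q_D). Setting ∂π_D/∂q_D = 0: 155 - 8q_D - 4(q_H + q_E) = 0.
Helios's profit: π_H = (190 - 4Q)q_H - (40q_H). Setting ∂π_H/∂q_H = 0: 150 - 8q_H - 4(q_D + q_E) = 0.
Echo's first-order condition: 157 - 8q_E - 4(q_D + q_H) = 0.
Summing all 3 equations gives 462 − 16Q = 0, hence Q = 231/8.
Back-substituting: q_D = (155 − 231/2)/4 = 79/8, q_H = (150 − 231/2)/4 = 69/8, q_E = (157 − 231/2)/4 = 83/8.
Total output Q = 231/8, so price P = 190 - 4·(231/8) = 149/2.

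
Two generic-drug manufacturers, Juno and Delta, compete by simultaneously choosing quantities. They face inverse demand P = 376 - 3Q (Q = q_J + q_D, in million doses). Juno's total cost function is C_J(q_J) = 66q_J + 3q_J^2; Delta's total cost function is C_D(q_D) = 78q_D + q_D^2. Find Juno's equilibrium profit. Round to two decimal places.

1993.97

Juno's profit: π_J = (376 - 3Q)q_J - (66q_J + 3q_J²). Setting ∂π_J/∂q_J = 0: 310 - 12q_J - 3(q_D) = 0.
Delta's profit: π_D = (376 - 3Q)q_D - (78q_D + q_D²). Setting ∂π_D/∂q_D = 0: 298 - 8q_D - 3(q_J) = 0.
Best responses: q_J = (310 - 3q_D)/12, q_D = (298 - 3q_J)/8.
Substituting one into the other gives q_J = 1586/87 and q_D = 882/29.
Price P = 376 - 3·48.6437 = 230.0690.
Juno's profit: 230.0690·(1586/87) - 66·(1586/87) - 3(1586/87)² = 1993.9723.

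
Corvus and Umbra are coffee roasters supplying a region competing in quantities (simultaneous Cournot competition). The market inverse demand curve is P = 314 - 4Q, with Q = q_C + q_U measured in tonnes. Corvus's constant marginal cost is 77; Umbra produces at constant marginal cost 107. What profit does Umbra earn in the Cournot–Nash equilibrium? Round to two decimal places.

870.25

Corvus's profit: π_C = (314 - 4Q)q_C - (77q_C). Setting ∂π_C/∂q_C = 0: 237 - 8q_C - 4(q_U) = 0.
Umbra's first-order condition: 207 - 8q_U - 4(q_C) = 0.
Best responses: q_C = (237 - 4q_U)/8, q_U = (207 - 4q_C)/8.
Solving the pair: q_C = 89/4, q_U = 59/4.
Price P = 314 - 4·37 = 166.
Umbra's profit: (166 - 107)·(59/4) = 870.2500.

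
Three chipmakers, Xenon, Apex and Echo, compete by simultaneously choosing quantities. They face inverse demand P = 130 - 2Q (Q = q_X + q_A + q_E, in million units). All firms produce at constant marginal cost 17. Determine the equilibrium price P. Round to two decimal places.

45.25

Each firm earns π_i = (130 - 2Q)q_i - 17q_i.
Setting ∂π_i/∂q_i = 0 with rivals' quantities fixed: 113 - 4q_i - 2·Σ_{j≠i} q_j = 0.
With identical firms every q_j equals q_i, so Σ_{j≠i} q_j = 2q_i and 113 = 8q_i, giving q_i = 113/8.
Total output Q = 339/8, so price P = 130 - 2·(339/8) = 181/4.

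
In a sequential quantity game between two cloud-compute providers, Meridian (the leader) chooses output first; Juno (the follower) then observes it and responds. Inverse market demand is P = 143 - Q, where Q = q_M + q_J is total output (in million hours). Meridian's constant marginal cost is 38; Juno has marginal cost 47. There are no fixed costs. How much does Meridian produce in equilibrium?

Solve by backward induction. Given q_M, the follower Juno maximises π_J = (143 - q_M - q_J)q_J - 47q_J.
Setting the follower's marginal profit to zero, 96 - q_M - 2q_J = 0, i.e. q_J = (96 - q_M)/2.
The leader anticipates this reaction. Substituting into P = 143 - Q gives P = 95 - (1/2)q_M, so π_M = (95 - (1/2)q_M)q_M - 38q_M.
Leader FOC: 57 - q_M = 0, so q_M = 57.
Then q_J = (96 - 57)/2 = 39/2.

57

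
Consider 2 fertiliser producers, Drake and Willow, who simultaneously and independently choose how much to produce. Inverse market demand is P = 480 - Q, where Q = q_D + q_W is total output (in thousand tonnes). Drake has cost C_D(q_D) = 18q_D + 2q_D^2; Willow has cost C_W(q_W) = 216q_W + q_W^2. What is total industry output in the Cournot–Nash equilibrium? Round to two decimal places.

Drake's profit: π_D = (480 - Q)q_D - (18q_D + 2q_D²). Setting ∂π_D/∂q_D = 0: 462 - 6q_D - (q_W) = 0.
Willow's first-order condition: 264 - 4q_W - (q_D) = 0.
Best responses: q_D = (462 - q_W)/6, q_W = (264 - q_D)/4.
Solving the pair: q_D = 1584/23, q_W = 1122/23.
Total output Q = 1584/23 + 1122/23 = 117.6522.

117.65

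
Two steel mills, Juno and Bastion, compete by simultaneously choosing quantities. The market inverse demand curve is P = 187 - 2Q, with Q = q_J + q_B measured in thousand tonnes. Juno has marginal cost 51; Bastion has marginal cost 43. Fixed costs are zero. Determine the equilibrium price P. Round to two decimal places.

93.67

Juno's profit: π_J = (187 - 2Q)q_J - (51q_J). Setting ∂π_J/∂q_J = 0: 136 - 4q_J - 2(q_B) = 0.
Bastion's profit: π_B = (187 - 2Q)q_B - (43q_B). Setting ∂π_B/∂q_B = 0: 144 - 4q_B - 2(q_J) = 0.
Rearranging gives the reaction functions q_J = (136 - 2q_B)/4 and q_B = (144 - 2q_J)/4.
Solving the pair: q_J = 64/3, q_B = 76/3.
Total output Q = 140/3, so price P = 187 - 2·(140/3) = 281/3.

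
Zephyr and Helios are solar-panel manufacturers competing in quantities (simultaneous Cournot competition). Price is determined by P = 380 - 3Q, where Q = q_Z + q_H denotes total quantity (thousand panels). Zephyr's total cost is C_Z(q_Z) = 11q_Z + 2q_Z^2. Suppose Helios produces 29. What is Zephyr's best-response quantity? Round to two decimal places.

With the rival's output fixed at 29, Zephyr's profit is π_Z = (380 - 3·29 - 3q_Z)q_Z - (11q_Z + 2q_Z²) = (293 - 3q_Z)q_Z - (11q_Z + 2q_Z²).
∂π_Z/∂q_Z = 282 - 10q_Z = 0, so q_Z = 141/5.

28.20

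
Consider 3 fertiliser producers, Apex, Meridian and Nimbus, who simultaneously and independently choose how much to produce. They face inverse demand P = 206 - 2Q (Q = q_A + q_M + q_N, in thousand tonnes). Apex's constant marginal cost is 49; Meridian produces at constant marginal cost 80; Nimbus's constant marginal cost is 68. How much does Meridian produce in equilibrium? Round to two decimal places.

10.38

Apex's profit: π_A = (206 - 2Q)q_A - (49q_A). Setting ∂π_A/∂q_A = 0: 157 - 4q_A - 2(q_M + q_N) = 0.
Meridian's profit: π_M = (206 - 2Q)q_M - (80q_M). Setting ∂π_M/∂q_M = 0: 126 - 4q_M - 2(q_A + q_N) = 0.
Nimbus's first-order condition: 138 - 4q_N - 2(q_A + q_M) = 0.
Summing all 3 equations gives 421 − 8Q = 0, hence Q = 421/8.
Back-substituting: q_A = (157 − 421/4)/2 = 207/8, q_M = (126 − 421/4)/2 = 83/8, q_N = (138 − 421/4)/2 = 131/8.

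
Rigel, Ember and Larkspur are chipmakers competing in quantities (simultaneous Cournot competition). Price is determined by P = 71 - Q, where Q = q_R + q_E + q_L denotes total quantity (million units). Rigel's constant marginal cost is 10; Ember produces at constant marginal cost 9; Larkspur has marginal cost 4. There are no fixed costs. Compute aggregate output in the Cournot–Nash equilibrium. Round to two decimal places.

Rigel's profit: π_R = (71 - Q)q_R - (10q_R). Setting ∂π_R/∂q_R = 0: 61 - 2q_R - (q_E + q_L) = 0.
Ember's profit: π_E = (71 - Q)q_E - (9q_E). Setting ∂π_E/∂q_E = 0: 62 - 2q_E - (q_R + q_L) = 0.
Larkspur's first-order condition: 67 - 2q_L - (q_R + q_E) = 0.
Summing all 3 equations gives 190 − 4Q = 0, hence Q = 95/2.
Back-substituting: q_R = (61 − 95/2) = 27/2, q_E = (62 − 95/2) = 29/2, q_L = (67 − 95/2) = 39/2.
Total output Q = 27/2 + 29/2 + 39/2 = 95/2.

47.50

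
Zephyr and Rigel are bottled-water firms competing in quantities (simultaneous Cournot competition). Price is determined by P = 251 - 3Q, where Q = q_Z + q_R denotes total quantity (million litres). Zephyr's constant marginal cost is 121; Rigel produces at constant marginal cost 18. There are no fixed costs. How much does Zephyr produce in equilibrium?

3

Zephyr's profit: π_Z = (251 - 3Q)q_Z - (121q_Z). Setting ∂π_Z/∂q_Z = 0: 130 - 6q_Z - 3(q_R) = 0.
Rigel's profit: π_R = (251 - 3Q)q_R - (18q_R). Setting ∂π_R/∂q_R = 0: 233 - 6q_R - 3(q_Z) = 0.
Best responses: q_Z = (130 - 3q_R)/6, q_R = (233 - 3q_Z)/6.
Substituting one into the other gives q_Z = 3 and q_R = 112/3.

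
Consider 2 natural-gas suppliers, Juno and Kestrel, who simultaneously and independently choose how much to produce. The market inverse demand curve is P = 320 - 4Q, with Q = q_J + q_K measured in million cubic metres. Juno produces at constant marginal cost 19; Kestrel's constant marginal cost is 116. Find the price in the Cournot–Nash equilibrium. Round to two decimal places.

Juno's profit: π_J = (320 - 4Q)q_J - (19q_J). Setting ∂π_J/∂q_J = 0: 301 - 8q_J - 4(q_K) = 0.
Kestrel's profit: π_K = (320 - 4Q)q_K - (116q_K). Setting ∂π_K/∂q_K = 0: 204 - 8q_K - 4(q_J) = 0.
So q_J = (301 - 4q_K)/8 and q_K = (204 - 4q_J)/8.
Substituting one into the other gives q_J = 199/6 and q_K = 107/12.
Total output Q = 505/12, so price P = 320 - 4·(505/12) = 455/3.

151.67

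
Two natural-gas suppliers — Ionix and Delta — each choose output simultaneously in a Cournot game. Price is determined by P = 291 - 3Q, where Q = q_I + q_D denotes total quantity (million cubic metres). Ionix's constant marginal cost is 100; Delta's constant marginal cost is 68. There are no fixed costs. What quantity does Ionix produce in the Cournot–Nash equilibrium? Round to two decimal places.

Ionix's profit: π_I = (291 - 3Q)q_I - (100q_I). Setting ∂π_I/∂q_I = 0: 191 - 6q_I - 3(q_D) = 0.
Delta's profit: π_D = (291 - 3Q)q_D - (68q_D). Setting ∂π_D/∂q_D = 0: 223 - 6q_D - 3(q_I) = 0.
Best responses: q_I = (191 - 3q_D)/6, q_D = (223 - 3q_I)/6.
Solving the pair: q_I = 53/3, q_D = 85/3.

17.67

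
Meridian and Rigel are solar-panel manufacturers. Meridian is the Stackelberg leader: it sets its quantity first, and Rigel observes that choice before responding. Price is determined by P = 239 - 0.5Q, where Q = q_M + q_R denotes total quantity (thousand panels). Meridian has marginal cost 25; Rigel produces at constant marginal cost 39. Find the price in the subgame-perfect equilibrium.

82

Solve by backward induction. Given q_M, the follower Rigel maximises π_R = (239 - (1/2)q_M - (1/2)q_R)q_R - 39q_R.
Setting the follower's marginal profit to zero, 200 - (1/2)q_M - q_R = 0, i.e. q_R = (200 - (1/2)q_M).
Meridian substitutes q_R(q_M) into its own profit: π_M = q_M(239 - (1/2)q_M - (200 - (1/2)q_M)/2) - 25q_M = (139 - (1/4)q_M)q_M - 25q_M.
The leader's first-order condition 114 - (1/2)q_M = 0 yields q_M = 228.
Then q_R = (200 - (1/2)·228) = 86.
Total output Q = 314, so price P = 239 - (1/2)·314 = 82.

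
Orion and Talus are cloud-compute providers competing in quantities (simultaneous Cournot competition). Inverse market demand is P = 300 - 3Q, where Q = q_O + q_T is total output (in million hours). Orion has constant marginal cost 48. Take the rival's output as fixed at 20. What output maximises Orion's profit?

With the rival's output fixed at 20, Orion's profit is π_O = (300 - 3·20 - 3q_O)q_O - (48q_O) = (240 - 3q_O)q_O - (48q_O).
∂π_O/∂q_O = 192 - 6q_O = 0, so q_O = 32.

32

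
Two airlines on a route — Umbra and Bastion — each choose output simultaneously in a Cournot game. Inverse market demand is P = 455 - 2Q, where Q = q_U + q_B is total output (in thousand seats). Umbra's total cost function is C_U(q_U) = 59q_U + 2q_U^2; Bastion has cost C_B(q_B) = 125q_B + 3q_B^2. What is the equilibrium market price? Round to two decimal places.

Umbra's profit: π_U = (455 - 2Q)q_U - (59q_U + 2q_U²). Setting ∂π_U/∂q_U = 0: 396 - 8q_U - 2(q_B) = 0.
Bastion's profit: π_B = (455 - 2Q)q_B - (125q_B + 3q_B²). Setting ∂π_B/∂q_B = 0: 330 - 10q_B - 2(q_U) = 0.
So q_U = (396 - 2q_B)/8 and q_B = (330 - 2q_U)/10.
Substituting one into the other gives q_U = 825/19 and q_B = 462/19.
Total output Q = 1287/19, so price P = 455 - 2·(1287/19) = 319.5263.

319.53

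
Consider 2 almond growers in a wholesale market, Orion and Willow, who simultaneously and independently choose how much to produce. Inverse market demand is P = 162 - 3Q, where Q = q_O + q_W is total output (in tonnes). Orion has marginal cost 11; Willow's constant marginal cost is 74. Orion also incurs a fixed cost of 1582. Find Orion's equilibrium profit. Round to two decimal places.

114.15

Orion's profit: π_O = (162 - 3Q)q_O - (11q_O). Setting ∂π_O/∂q_O = 0: 151 - 6q_O - 3(q_W) = 0.
Willow's profit: π_W = (162 - 3Q)q_W - (74q_W). Setting ∂π_W/∂q_W = 0: 88 - 6q_W - 3(q_O) = 0.
Best responses: q_O = (151 - 3q_W)/6, q_W = (88 - 3q_O)/6.
Substituting one into the other gives q_O = 214/9 and q_W = 25/9.
Price P = 162 - 3·(239/9) = 247/3.
Orion's profit: (247/3 - 11)·(214/9) - 1582 = 114.1481.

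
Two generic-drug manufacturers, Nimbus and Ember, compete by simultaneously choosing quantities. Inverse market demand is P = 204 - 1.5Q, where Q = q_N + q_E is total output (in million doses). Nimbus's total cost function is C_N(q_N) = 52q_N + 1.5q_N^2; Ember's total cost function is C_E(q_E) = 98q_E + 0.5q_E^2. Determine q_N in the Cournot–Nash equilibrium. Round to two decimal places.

20.64

Nimbus's profit: π_N = (204 - 1.5Q)q_N - (52q_N + (3/2)q_N²). Setting ∂π_N/∂q_N = 0: 152 - 6q_N - (3/2)(q_E) = 0.
Ember's profit: π_E = (204 - 1.5Q)q_E - (98q_E + (1/2)q_E²). Setting ∂π_E/∂q_E = 0: 106 - 4q_E - (3/2)(q_N) = 0.
Best responses: q_N = (152 - (3/2)q_E)/6, q_E = (106 - (3/2)q_N)/4.
Substituting one into the other gives q_N = 1796/87 and q_E = 544/29.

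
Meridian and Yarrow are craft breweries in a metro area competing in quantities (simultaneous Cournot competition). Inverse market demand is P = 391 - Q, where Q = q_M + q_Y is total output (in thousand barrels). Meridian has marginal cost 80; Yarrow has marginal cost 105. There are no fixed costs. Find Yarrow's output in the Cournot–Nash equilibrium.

87

Meridian's profit: π_M = (391 - Q)q_M - (80q_M). Setting ∂π_M/∂q_M = 0: 311 - 2q_M - (q_Y) = 0.
Yarrow's profit: π_Y = (391 - Q)q_Y - (105q_Y). Setting ∂π_Y/∂q_Y = 0: 286 - 2q_Y - (q_M) = 0.
Best responses: q_M = (311 - q_Y)/2, q_Y = (286 - q_M)/2.
Substituting one into the other gives q_M = 112 and q_Y = 87.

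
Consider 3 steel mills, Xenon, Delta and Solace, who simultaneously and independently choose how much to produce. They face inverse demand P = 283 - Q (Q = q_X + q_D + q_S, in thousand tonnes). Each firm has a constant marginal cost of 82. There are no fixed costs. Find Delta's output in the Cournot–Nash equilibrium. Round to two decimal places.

50.25

A representative firm's profit is π_i = q_i(283 - Q) - 82q_i.
Setting ∂π_i/∂q_i = 0 with rivals' quantities fixed: 201 - 2q_i - Σ_{j≠i} q_j = 0.
With identical firms every q_j equals q_i, so Σ_{j≠i} q_j = 2q_i and 201 = 4q_i, giving q_i = 201/4.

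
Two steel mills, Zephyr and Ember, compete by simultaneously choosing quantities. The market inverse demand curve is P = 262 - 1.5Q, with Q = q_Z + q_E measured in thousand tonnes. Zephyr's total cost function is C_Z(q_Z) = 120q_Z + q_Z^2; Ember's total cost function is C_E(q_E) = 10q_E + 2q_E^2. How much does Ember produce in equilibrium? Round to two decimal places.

31.97

Zephyr's profit: π_Z = (262 - 1.5Q)q_Z - (120q_Z + q_Z²). Setting ∂π_Z/∂q_Z = 0: 142 - 5q_Z - (3/2)(q_E) = 0.
Ember's profit: π_E = (262 - 1.5Q)q_E - (10q_E + 2q_E²). Setting ∂π_E/∂q_E = 0: 252 - 7q_E - (3/2)(q_Z) = 0.
Rearranging gives the reaction functions q_Z = (142 - (3/2)q_E)/5 and q_E = (252 - (3/2)q_Z)/7.
Solving the pair: q_Z = 18.8092, q_E = 31.9695.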